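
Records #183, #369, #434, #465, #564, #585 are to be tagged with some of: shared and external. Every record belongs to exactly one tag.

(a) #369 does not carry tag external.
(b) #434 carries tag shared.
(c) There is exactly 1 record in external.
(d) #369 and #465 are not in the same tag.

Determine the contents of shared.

From (a): #369 ∉ external.
From (b): #434 ∈ shared.
Only one tag left: #369 ∈ shared.
(d): #465 ∉ shared.
Only one tag left: #465 ∈ external.
(c): external already has 1, so the rest are out.
Only one tag left: #183 ∈ shared.
Only one tag left: #564 ∈ shared.
Only one tag left: #585 ∈ shared.

shared = {#183, #369, #434, #564, #585}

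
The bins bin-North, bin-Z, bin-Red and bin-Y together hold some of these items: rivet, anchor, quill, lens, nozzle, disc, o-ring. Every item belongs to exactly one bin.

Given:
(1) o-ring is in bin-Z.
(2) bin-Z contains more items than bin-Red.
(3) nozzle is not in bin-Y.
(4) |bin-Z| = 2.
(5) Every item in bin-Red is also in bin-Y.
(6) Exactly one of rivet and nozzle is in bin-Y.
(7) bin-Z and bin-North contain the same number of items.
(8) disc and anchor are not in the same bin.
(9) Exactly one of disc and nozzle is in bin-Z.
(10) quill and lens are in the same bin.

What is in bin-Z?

bin-Z = {disc, o-ring}

From (1): o-ring ∈ bin-Z.
From (3): nozzle ∉ bin-Y.
(5) contrapositive: nozzle ∉ bin-Red.
(6) (exactly one): rivet ∈ bin-Y.
Suppose anchor ∈ bin-Z: no assignment then satisfies all the clues, so anchor ∉ bin-Z.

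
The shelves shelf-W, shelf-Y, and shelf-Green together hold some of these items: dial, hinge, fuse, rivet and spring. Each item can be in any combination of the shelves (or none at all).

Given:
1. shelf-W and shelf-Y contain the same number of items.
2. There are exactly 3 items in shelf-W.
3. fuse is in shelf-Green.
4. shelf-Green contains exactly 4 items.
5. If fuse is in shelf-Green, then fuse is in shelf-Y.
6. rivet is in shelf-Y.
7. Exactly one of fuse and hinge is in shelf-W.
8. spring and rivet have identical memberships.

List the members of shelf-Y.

shelf-Y = {fuse, rivet, spring}

From (3): fuse ∈ shelf-Green.
From (6): rivet ∈ shelf-Y.
(5): fuse ∈ shelf-Y.
(8): spring matches rivet: spring ∈ shelf-Y.
Suppose dial ∈ shelf-Y: no assignment then satisfies all the clues, so dial ∉ shelf-Y.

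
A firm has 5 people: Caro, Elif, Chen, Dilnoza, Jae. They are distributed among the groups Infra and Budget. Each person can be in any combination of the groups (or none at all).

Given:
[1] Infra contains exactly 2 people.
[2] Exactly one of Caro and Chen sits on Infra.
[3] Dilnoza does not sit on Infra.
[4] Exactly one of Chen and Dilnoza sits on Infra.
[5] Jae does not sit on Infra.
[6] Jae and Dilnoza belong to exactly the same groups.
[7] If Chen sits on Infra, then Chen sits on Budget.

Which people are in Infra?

From (3): Dilnoza ∉ Infra.
From (5): Jae ∉ Infra.
(4) (exactly one): Chen ∈ Infra.
(7): Chen ∈ Budget.
(2) (exactly one): Caro ∉ Infra.
(1): only 2 candidates remain for Infra, so all are in.

Infra = {Chen, Elif}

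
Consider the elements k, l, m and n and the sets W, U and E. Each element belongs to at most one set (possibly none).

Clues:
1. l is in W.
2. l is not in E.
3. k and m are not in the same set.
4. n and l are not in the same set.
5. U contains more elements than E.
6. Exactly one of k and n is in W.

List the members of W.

From (1): l ∈ W.
(4): n ∉ W.
(6) (exactly one): k ∈ W.
(3): m ∉ W.

W = {k, l}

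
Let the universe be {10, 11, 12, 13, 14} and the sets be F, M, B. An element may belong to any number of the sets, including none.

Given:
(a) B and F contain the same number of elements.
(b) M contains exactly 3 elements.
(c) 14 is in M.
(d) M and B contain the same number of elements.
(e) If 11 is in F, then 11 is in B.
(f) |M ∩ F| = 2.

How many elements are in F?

3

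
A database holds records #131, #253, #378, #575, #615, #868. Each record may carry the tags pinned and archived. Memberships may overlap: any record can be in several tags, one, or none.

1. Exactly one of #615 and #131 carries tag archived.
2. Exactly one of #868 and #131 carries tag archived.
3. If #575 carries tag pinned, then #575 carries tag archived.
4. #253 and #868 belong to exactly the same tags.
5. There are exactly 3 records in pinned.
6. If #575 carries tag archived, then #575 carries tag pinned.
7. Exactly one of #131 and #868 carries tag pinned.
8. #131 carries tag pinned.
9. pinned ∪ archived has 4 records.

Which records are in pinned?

pinned = {#131, #575, #615}

From (8): #131 ∈ pinned.
(7) (exactly one): #868 ∉ pinned.
(4): #253 matches #868: #253 ∉ pinned.
Suppose #378 ∈ pinned: no assignment then satisfies all the clues, so #378 ∉ pinned.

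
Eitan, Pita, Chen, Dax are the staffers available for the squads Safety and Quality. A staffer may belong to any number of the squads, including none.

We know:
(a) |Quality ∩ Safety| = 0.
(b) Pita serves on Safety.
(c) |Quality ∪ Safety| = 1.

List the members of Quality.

From (b): Pita ∈ Safety.
Suppose Eitan ∈ Quality: no assignment then satisfies all the clues, so Eitan ∉ Quality.

Quality = {}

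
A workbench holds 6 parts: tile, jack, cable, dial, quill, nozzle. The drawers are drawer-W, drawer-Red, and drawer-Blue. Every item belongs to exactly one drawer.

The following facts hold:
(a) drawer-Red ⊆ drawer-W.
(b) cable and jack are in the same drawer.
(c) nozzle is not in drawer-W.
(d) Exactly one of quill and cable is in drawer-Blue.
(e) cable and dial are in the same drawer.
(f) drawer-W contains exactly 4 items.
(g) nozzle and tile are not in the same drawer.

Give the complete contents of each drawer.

drawer-W = {cable, dial, jack, tile}; drawer-Red = {}; drawer-Blue = {nozzle, quill}

From (c): nozzle ∉ drawer-W.
(a) contrapositive: nozzle ∉ drawer-Red.
Only one drawer left: nozzle ∈ drawer-Blue.
(g): tile ∉ drawer-Blue.
Suppose tile ∉ drawer-W: no assignment then satisfies all the clues, so tile ∈ drawer-W.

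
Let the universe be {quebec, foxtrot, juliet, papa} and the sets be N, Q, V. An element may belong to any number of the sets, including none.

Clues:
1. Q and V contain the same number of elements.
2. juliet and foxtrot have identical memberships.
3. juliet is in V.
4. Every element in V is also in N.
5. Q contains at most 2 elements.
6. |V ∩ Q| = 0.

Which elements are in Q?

Q = {papa, quebec}

From (3): juliet ∈ V.
(2): foxtrot matches juliet: foxtrot ∈ V.
(4) with foxtrot ∈ V: foxtrot ∈ N.
(4) with juliet ∈ V: juliet ∈ N.
Suppose quebec ∉ Q: no assignment then satisfies all the clues, so quebec ∈ Q.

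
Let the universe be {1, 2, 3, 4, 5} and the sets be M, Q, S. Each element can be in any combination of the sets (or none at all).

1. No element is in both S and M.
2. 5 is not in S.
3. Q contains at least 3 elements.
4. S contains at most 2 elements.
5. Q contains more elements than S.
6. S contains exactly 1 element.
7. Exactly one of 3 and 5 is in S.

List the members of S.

S = {3}

From (2): 5 ∉ S.
(7) (exactly one): 3 ∈ S.
(1) (disjoint): 3 ∉ M.
(6): S already has 1, so the rest are out.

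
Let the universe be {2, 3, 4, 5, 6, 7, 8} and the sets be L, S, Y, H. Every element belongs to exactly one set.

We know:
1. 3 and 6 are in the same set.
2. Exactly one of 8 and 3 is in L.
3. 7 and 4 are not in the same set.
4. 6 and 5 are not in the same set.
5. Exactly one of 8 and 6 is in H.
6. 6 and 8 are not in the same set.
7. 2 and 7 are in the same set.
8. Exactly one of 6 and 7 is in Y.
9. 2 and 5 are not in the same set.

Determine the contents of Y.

Y = {2, 7}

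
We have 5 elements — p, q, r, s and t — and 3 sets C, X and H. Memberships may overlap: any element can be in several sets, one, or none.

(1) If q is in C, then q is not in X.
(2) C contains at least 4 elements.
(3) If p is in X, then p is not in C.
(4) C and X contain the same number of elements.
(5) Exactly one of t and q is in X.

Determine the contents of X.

X = {p, r, s, t}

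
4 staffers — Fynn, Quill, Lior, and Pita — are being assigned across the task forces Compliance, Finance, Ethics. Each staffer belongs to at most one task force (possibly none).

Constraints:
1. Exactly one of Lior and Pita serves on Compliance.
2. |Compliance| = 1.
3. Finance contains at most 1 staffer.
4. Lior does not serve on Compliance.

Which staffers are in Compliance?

Compliance = {Pita}

From (4): Lior ∉ Compliance.
(1) (exactly one): Pita ∈ Compliance.
(2): Compliance already has 1, so the rest are out.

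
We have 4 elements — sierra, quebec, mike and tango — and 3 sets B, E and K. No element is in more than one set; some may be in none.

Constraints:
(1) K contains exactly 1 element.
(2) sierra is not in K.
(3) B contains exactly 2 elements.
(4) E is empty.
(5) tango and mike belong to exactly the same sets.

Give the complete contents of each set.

B = {mike, tango}; E = {}; K = {quebec}

From (2): sierra ∉ K.
(4): E already has 0, so the rest are out.
Suppose sierra ∈ B: no assignment then satisfies all the clues, so sierra ∉ B.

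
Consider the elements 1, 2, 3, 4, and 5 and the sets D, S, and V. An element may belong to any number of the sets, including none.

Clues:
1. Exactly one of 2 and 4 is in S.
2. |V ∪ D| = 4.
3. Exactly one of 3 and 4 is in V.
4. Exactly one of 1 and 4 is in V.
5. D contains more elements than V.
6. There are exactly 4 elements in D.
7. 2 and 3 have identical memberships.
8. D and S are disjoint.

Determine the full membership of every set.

D = {1, 2, 3, 5}; S = {4}; V = {1, 2, 3}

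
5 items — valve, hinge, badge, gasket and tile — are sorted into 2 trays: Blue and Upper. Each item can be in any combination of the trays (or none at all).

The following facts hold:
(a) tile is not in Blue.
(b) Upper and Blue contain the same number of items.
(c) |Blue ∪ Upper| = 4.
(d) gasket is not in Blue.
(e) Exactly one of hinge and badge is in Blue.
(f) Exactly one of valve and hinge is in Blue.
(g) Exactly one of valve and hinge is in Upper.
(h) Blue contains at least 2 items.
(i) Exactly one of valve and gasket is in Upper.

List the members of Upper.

Upper = {gasket, hinge}

From (a): tile ∉ Blue.
From (d): gasket ∉ Blue.
Suppose valve ∈ Upper: no assignment then satisfies all the clues, so valve ∉ Upper.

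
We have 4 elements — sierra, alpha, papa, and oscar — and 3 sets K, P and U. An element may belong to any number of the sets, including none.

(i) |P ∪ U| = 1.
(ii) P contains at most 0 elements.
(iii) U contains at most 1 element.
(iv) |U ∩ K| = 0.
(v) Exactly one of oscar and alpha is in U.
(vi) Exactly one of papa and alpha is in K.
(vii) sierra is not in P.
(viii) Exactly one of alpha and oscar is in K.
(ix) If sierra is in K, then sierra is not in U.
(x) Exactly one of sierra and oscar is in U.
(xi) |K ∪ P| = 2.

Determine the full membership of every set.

K = {alpha, sierra}; P = {}; U = {oscar}

From (vii): sierra ∉ P.
(ii): P already has 0, so the rest are out.
Suppose sierra ∉ K: no assignment then satisfies all the clues, so sierra ∈ K.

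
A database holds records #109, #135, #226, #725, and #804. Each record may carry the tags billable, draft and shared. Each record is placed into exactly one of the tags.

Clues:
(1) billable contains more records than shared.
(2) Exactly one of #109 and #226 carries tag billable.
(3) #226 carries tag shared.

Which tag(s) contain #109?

#109: billable

From (3): #226 ∈ shared.
(2) (exactly one): #109 ∈ billable.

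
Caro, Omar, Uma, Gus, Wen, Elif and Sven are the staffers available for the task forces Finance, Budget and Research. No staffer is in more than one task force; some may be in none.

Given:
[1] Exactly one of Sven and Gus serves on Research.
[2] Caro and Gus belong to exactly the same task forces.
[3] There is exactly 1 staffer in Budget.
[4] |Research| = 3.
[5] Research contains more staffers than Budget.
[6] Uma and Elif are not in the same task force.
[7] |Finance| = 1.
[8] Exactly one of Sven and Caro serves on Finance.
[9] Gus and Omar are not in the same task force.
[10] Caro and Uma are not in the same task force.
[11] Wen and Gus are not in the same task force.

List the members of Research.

Research = {Caro, Elif, Gus}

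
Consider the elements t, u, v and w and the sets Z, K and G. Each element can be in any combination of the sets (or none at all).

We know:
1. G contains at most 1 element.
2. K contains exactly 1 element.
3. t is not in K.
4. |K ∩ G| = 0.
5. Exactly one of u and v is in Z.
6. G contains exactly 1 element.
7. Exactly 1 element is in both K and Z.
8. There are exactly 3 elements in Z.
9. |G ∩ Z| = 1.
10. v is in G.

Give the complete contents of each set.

Z = {t, v, w}; K = {w}; G = {v}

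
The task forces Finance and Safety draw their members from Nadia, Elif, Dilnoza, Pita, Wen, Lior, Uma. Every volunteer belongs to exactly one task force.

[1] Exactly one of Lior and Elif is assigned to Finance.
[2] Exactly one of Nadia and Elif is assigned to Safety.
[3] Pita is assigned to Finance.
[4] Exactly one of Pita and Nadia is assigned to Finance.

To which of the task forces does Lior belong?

From (3): Pita ∈ Finance.
(4) (exactly one): Nadia ∉ Finance.
Only one task force left: Nadia ∈ Safety.
(2) (exactly one): Elif ∉ Safety.
Only one task force left: Elif ∈ Finance.
(1) (exactly one): Lior ∉ Finance.
Only one task force left: Lior ∈ Safety.

Lior: Safety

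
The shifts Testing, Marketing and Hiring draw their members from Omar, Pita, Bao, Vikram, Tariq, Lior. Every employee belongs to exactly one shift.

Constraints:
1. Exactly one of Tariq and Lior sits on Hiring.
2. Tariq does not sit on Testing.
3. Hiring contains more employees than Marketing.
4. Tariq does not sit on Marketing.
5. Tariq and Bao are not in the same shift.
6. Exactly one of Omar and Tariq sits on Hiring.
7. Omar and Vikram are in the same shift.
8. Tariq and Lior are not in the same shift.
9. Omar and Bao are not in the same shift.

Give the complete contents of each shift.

Testing = {Lior, Omar, Vikram}; Marketing = {Bao}; Hiring = {Pita, Tariq}

From (2): Tariq ∉ Testing.
From (4): Tariq ∉ Marketing.
Only one shift left: Tariq ∈ Hiring.
(1) (exactly one): Lior ∉ Hiring.
(5): Bao ∉ Hiring.
(6) (exactly one): Omar ∉ Hiring.
(7): Vikram matches Omar: Vikram ∉ Hiring.
Suppose Omar ∉ Testing: no assignment then satisfies all the clues, so Omar ∈ Testing.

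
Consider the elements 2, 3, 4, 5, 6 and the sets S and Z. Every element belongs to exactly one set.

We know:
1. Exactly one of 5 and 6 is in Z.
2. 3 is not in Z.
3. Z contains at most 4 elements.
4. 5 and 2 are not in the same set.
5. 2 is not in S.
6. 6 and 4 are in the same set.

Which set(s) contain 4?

From (2): 3 ∉ Z.
From (5): 2 ∉ S.
Only one set left: 2 ∈ Z.
Only one set left: 3 ∈ S.
(4): 5 ∉ Z.
Only one set left: 5 ∈ S.
(1) (exactly one): 6 ∈ Z.
(6): 4 matches 6: 4 ∉ S.
(6): 4 matches 6: 4 ∈ Z.

4: Z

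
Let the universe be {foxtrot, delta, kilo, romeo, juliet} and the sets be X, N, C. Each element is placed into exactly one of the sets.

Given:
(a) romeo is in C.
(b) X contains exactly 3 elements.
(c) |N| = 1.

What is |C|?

1

From (a): romeo ∈ C.
Suppose foxtrot ∈ C: no assignment then satisfies all the clues, so foxtrot ∉ C.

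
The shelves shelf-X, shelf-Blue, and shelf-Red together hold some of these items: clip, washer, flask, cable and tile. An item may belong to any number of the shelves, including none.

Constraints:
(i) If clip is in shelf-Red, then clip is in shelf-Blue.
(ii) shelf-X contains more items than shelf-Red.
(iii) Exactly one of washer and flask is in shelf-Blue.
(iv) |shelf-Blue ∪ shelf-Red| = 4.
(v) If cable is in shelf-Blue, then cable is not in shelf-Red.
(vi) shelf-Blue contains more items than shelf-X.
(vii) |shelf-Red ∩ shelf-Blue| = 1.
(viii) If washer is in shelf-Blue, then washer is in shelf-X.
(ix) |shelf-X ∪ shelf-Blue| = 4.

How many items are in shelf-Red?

1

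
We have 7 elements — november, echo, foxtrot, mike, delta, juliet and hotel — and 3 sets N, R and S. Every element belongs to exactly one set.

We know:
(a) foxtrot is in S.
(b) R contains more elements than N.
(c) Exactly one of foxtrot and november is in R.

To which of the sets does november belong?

november: R

From (a): foxtrot ∈ S.
(c) (exactly one): november ∈ R.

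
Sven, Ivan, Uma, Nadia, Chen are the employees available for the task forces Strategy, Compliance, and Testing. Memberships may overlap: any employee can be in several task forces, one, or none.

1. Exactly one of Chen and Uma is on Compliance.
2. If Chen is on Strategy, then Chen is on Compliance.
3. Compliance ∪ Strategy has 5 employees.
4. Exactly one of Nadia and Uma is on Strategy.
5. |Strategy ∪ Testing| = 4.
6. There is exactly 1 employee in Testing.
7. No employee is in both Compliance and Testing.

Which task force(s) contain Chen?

Chen: Compliance, Strategy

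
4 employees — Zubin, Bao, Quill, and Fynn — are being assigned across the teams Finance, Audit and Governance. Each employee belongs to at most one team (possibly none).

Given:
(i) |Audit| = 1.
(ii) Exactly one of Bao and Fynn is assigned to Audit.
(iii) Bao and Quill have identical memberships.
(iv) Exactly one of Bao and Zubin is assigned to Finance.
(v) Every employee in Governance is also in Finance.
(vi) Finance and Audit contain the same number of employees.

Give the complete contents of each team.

Finance = {Zubin}; Audit = {Fynn}; Governance = {}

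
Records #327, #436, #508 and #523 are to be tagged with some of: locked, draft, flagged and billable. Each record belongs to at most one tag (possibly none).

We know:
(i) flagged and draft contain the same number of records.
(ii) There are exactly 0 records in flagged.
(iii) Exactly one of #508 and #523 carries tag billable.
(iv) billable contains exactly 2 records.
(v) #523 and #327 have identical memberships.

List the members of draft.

draft = {}

(ii): flagged already has 0, so the rest are out.
Suppose #327 ∈ draft: no assignment then satisfies all the clues, so #327 ∉ draft.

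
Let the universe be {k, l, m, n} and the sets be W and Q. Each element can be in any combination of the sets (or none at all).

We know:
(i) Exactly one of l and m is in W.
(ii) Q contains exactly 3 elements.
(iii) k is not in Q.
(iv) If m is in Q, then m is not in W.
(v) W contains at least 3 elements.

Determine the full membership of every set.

W = {k, l, n}; Q = {l, m, n}

From (iii): k ∉ Q.
(ii): only 3 candidates remain for Q, so all are in.
(iv): m ∉ W.
(v): only 3 candidates remain for W, so all are in.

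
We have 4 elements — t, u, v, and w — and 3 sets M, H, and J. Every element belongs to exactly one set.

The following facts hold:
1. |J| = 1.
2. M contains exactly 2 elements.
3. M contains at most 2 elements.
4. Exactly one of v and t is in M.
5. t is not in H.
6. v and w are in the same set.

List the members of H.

From (5): t ∉ H.
Suppose u ∉ H: no assignment then satisfies all the clues, so u ∈ H.

H = {u}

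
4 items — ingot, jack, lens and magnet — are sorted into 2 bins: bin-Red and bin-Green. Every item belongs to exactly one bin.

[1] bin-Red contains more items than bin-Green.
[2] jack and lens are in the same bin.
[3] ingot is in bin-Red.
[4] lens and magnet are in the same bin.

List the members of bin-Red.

bin-Red = {ingot, jack, lens, magnet}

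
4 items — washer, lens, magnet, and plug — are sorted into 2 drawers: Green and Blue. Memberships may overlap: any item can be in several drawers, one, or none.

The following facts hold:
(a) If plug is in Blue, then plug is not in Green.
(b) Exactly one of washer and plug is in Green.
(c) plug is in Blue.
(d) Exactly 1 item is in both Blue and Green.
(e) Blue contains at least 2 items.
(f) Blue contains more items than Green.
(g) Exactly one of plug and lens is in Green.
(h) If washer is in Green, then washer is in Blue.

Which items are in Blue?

Blue = {magnet, plug, washer}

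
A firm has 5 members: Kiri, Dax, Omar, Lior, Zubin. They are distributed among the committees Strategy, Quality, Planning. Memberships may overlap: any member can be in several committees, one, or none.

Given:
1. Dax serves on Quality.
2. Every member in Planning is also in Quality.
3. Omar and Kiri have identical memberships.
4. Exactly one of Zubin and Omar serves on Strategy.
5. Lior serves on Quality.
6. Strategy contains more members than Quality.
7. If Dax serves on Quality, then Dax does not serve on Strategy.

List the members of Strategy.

From (1): Dax ∈ Quality.
From (5): Lior ∈ Quality.
(7): Dax ∉ Strategy.
Suppose Kiri ∉ Strategy: no assignment then satisfies all the clues, so Kiri ∈ Strategy.

Strategy = {Kiri, Lior, Omar}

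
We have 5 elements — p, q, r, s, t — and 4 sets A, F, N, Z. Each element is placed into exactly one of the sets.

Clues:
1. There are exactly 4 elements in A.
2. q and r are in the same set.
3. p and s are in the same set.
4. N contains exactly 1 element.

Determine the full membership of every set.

A = {p, q, r, s}; F = {}; N = {t}; Z = {}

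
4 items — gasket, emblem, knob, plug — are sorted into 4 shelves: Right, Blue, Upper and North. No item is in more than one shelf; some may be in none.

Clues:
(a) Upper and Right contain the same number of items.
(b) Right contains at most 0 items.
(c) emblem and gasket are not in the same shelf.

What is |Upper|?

0

(b): Right already has 0, so the rest are out.
Suppose gasket ∈ Upper: no assignment then satisfies all the clues, so gasket ∉ Upper.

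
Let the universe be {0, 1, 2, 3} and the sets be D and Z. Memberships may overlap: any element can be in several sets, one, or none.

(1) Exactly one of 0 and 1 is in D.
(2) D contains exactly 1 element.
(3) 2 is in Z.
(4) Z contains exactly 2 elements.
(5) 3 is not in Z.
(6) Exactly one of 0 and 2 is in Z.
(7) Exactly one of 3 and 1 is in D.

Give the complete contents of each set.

D = {1}; Z = {1, 2}

From (3): 2 ∈ Z.
From (5): 3 ∉ Z.
(6) (exactly one): 0 ∉ Z.
(4): only 2 candidates remain for Z, so all are in.
Suppose 0 ∈ D: no assignment then satisfies all the clues, so 0 ∉ D.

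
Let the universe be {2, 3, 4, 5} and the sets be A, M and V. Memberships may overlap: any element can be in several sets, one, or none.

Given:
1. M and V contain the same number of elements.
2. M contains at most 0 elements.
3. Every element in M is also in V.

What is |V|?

0

(2): M already has 0, so the rest are out.
Suppose 2 ∈ V: no assignment then satisfies all the clues, so 2 ∉ V.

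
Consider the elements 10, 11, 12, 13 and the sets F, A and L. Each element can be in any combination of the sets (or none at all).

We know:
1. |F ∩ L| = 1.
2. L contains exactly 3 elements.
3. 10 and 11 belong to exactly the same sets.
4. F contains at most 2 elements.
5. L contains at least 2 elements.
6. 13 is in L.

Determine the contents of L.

From (6): 13 ∈ L.
Suppose 10 ∉ L: no assignment then satisfies all the clues, so 10 ∈ L.

L = {10, 11, 13}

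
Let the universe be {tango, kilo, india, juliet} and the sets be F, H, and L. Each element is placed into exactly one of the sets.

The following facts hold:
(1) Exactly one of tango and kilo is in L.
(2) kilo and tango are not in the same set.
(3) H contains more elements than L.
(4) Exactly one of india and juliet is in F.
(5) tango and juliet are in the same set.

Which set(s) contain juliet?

juliet: H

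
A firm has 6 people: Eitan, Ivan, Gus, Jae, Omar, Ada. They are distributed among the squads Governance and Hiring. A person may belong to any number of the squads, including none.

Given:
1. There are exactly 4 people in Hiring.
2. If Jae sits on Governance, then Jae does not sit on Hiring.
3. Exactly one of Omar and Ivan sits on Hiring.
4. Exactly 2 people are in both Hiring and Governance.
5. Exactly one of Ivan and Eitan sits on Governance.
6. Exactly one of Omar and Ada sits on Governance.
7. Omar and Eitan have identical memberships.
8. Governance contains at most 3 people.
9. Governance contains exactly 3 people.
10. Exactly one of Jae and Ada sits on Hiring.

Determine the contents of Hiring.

Hiring = {Ada, Eitan, Gus, Omar}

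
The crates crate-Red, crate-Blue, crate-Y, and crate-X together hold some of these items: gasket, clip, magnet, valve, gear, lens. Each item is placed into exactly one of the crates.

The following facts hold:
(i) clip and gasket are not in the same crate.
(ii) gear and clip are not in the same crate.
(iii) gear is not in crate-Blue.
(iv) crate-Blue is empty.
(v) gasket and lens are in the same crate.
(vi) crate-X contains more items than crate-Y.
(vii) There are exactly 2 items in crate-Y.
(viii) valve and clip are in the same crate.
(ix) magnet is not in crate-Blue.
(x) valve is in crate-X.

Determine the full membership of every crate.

crate-Red = {gear}; crate-Blue = {}; crate-Y = {gasket, lens}; crate-X = {clip, magnet, valve}

From (iii): gear ∉ crate-Blue.
From (ix): magnet ∉ crate-Blue.
From (x): valve ∈ crate-X.
(iv): crate-Blue already has 0, so the rest are out.
(viii): clip matches valve: clip ∉ crate-Red.
(viii): clip matches valve: clip ∉ crate-Y.
(viii): clip matches valve: clip ∈ crate-X.
(i): gasket ∉ crate-X.
(ii): gear ∉ crate-X.
(v): lens matches gasket: lens ∉ crate-X.
Suppose gasket ∈ crate-Red: no assignment then satisfies all the clues, so gasket ∉ crate-Red.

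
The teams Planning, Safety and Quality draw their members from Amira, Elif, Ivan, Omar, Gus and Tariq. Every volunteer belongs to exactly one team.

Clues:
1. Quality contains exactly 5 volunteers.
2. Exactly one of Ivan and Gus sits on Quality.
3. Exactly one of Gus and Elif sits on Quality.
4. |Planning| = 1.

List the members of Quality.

Quality = {Amira, Elif, Ivan, Omar, Tariq}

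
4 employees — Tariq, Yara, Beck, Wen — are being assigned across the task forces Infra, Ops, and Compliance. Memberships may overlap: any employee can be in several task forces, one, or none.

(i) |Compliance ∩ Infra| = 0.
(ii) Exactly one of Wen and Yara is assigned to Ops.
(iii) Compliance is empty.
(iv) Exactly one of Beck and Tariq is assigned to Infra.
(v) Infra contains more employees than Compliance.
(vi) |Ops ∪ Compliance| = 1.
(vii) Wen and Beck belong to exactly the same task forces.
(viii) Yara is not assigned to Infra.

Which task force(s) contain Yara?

From (viii): Yara ∉ Infra.
(iii): Compliance already has 0, so the rest are out.
Suppose Yara ∉ Ops: no assignment then satisfies all the clues, so Yara ∈ Ops.

Yara: Ops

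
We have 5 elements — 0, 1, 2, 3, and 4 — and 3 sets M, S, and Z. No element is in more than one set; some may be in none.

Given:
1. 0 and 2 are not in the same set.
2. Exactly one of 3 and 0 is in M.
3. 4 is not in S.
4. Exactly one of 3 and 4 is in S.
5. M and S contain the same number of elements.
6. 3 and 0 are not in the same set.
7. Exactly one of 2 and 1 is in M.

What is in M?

From (3): 4 ∉ S.
(4) (exactly one): 3 ∈ S.
(6): 0 ∉ S.
(2) (exactly one): 0 ∈ M.
(1): 2 ∉ M.
(7) (exactly one): 1 ∈ M.
Suppose 4 ∈ M: no assignment then satisfies all the clues, so 4 ∉ M.

M = {0, 1}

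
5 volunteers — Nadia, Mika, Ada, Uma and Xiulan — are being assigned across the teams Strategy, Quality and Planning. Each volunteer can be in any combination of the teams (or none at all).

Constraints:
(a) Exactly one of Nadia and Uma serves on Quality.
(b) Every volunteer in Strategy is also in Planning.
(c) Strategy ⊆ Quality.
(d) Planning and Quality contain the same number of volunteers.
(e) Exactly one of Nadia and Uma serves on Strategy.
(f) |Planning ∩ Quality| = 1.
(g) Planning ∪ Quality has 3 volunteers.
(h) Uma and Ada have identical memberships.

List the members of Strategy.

Strategy = {Nadia}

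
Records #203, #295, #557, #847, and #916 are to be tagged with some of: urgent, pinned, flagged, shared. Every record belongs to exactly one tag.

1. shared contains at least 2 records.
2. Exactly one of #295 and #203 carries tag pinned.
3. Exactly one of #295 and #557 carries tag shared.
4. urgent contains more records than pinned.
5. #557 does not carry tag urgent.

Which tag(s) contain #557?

#557: shared

From (5): #557 ∉ urgent.
Suppose #557 ∈ pinned: no assignment then satisfies all the clues, so #557 ∉ pinned.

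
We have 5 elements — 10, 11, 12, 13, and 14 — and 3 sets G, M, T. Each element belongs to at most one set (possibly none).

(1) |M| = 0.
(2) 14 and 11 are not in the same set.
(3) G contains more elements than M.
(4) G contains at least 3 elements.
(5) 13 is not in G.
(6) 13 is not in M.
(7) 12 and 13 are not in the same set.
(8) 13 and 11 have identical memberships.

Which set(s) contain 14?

From (5): 13 ∉ G.
From (6): 13 ∉ M.
(1): M already has 0, so the rest are out.
(8): 11 matches 13: 11 ∉ G.
(4): only 3 candidates remain for G, so all are in.

14: G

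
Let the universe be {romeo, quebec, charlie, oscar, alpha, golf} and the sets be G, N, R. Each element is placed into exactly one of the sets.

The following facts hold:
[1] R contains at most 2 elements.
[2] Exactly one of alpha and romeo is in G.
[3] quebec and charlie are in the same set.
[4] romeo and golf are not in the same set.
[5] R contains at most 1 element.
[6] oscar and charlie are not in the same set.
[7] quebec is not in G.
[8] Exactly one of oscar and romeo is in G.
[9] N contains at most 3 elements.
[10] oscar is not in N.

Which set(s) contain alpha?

alpha: G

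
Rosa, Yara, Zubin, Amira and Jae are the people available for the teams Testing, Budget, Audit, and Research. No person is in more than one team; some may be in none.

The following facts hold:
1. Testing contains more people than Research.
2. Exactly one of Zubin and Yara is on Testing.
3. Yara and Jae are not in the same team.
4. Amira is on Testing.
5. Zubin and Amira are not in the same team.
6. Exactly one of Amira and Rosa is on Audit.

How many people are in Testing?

2

From (4): Amira ∈ Testing.
(5): Zubin ∉ Testing.
(6) (exactly one): Rosa ∈ Audit.
(2) (exactly one): Yara ∈ Testing.
(3): Jae ∉ Testing.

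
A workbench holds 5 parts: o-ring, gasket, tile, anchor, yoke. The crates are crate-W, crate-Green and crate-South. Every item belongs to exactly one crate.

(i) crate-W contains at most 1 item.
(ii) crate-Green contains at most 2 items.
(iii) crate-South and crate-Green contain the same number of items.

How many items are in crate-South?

2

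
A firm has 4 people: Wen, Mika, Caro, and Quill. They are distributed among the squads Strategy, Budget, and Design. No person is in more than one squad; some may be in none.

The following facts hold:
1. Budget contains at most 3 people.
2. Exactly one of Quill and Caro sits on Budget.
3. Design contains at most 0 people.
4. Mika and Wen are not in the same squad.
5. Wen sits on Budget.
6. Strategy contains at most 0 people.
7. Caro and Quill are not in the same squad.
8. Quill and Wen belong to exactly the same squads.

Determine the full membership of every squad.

From (5): Wen ∈ Budget.
(3): Design already has 0, so the rest are out.
(4): Mika ∉ Budget.
(6): Strategy already has 0, so the rest are out.
(8): Quill matches Wen: Quill ∈ Budget.
(2) (exactly one): Caro ∉ Budget.

Strategy = {}; Budget = {Quill, Wen}; Design = {}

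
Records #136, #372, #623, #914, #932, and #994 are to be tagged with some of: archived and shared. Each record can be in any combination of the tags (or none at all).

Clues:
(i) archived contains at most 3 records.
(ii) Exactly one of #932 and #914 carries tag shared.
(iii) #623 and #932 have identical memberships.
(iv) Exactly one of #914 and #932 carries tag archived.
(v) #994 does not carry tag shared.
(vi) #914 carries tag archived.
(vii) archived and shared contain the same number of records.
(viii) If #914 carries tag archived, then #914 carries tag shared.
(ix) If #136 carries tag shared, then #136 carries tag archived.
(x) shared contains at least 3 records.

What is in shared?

shared = {#136, #372, #914}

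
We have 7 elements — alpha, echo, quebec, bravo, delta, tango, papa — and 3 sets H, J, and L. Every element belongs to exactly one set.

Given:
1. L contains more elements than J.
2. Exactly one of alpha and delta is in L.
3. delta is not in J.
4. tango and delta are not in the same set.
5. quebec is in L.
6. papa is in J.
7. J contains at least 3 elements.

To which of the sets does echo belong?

echo: L

From (3): delta ∉ J.
From (5): quebec ∈ L.
From (6): papa ∈ J.
Suppose echo ∈ H: no assignment then satisfies all the clues, so echo ∉ H.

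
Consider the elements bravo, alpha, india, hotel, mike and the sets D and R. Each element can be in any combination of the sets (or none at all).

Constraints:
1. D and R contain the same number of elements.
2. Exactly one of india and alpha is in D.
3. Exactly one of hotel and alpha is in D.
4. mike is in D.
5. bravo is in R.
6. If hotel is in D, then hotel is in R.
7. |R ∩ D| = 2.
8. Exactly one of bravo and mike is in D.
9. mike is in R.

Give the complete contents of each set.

From (4): mike ∈ D.
From (5): bravo ∈ R.
From (9): mike ∈ R.
(8) (exactly one): bravo ∉ D.
Suppose alpha ∈ D: no assignment then satisfies all the clues, so alpha ∉ D.

D = {hotel, india, mike}; R = {bravo, hotel, mike}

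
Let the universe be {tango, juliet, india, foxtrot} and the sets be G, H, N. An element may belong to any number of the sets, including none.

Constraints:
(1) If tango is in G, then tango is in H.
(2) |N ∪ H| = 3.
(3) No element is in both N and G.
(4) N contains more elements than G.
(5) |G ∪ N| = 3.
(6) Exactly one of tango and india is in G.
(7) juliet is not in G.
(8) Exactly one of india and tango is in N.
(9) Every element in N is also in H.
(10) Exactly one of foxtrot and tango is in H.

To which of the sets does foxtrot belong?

foxtrot: none

From (7): juliet ∉ G.
Suppose foxtrot ∈ G: no assignment then satisfies all the clues, so foxtrot ∉ G.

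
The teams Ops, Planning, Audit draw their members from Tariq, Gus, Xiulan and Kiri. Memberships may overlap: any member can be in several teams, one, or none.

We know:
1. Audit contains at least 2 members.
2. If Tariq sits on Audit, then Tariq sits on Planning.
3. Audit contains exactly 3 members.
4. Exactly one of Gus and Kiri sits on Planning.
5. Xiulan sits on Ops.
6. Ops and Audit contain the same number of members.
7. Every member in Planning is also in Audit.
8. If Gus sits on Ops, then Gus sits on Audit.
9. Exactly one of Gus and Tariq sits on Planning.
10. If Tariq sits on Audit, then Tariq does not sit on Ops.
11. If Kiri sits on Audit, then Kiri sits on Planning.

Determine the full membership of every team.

Ops = {Gus, Kiri, Xiulan}; Planning = {Kiri, Tariq}; Audit = {Gus, Kiri, Tariq}

From (5): Xiulan ∈ Ops.
Suppose Tariq ∈ Ops: no assignment then satisfies all the clues, so Tariq ∉ Ops.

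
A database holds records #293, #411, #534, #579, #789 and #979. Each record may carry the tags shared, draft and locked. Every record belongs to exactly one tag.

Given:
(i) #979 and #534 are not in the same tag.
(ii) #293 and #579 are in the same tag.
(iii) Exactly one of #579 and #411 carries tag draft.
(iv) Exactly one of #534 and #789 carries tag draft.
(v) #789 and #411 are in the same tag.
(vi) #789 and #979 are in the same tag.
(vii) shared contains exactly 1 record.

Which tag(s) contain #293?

#293: locked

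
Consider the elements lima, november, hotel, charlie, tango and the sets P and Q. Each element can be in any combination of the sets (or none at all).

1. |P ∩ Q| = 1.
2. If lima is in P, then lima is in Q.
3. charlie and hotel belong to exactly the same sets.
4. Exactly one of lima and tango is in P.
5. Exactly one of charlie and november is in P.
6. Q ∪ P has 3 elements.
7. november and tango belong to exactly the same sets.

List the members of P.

P = {charlie, hotel, lima}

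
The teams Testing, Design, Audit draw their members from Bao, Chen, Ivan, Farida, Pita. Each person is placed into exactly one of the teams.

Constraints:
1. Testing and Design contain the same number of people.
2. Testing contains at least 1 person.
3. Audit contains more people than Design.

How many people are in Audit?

3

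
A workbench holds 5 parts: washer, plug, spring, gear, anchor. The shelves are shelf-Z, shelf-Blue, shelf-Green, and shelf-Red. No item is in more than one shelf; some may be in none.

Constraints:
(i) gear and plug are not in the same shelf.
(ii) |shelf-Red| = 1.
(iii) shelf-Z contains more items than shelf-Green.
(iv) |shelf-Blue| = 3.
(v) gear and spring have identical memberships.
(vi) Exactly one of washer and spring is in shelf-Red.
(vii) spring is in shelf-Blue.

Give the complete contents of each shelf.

shelf-Z = {plug}; shelf-Blue = {anchor, gear, spring}; shelf-Green = {}; shelf-Red = {washer}

From (vii): spring ∈ shelf-Blue.
(v): gear matches spring: gear ∉ shelf-Z.
(v): gear matches spring: gear ∈ shelf-Blue.
(vi) (exactly one): washer ∈ shelf-Red.
(i): plug ∉ shelf-Blue.
(ii): shelf-Red already has 1, so the rest are out.
(iv): only 3 candidates remain for shelf-Blue, so all are in.
Suppose plug ∉ shelf-Z: no assignment then satisfies all the clues, so plug ∈ shelf-Z.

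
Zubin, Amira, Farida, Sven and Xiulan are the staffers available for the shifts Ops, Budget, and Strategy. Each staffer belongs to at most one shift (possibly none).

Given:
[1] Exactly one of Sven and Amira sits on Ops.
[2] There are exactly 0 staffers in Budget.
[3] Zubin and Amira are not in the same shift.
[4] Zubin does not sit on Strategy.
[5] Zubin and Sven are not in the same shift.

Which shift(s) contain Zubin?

Zubin: none

From (4): Zubin ∉ Strategy.
(2): Budget already has 0, so the rest are out.
Suppose Zubin ∈ Ops: no assignment then satisfies all the clues, so Zubin ∉ Ops.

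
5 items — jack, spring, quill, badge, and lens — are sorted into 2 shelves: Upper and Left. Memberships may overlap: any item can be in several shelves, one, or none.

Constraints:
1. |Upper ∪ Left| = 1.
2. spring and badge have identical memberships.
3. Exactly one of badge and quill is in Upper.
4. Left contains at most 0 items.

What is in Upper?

Upper = {quill}

(4): Left already has 0, so the rest are out.
Suppose jack ∈ Upper: no assignment then satisfies all the clues, so jack ∉ Upper.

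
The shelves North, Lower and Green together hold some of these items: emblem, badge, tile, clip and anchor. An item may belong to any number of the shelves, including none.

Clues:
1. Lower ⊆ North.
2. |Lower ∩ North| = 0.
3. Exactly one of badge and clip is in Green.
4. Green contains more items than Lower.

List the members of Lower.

Lower = {}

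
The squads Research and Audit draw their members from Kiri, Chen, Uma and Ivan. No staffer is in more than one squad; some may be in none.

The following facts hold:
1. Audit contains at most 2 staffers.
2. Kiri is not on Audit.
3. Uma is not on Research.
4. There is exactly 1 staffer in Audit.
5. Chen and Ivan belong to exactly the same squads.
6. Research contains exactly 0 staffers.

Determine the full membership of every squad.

Research = {}; Audit = {Uma}

From (2): Kiri ∉ Audit.
From (3): Uma ∉ Research.
(6): Research already has 0, so the rest are out.
Suppose Chen ∈ Audit: no assignment then satisfies all the clues, so Chen ∉ Audit.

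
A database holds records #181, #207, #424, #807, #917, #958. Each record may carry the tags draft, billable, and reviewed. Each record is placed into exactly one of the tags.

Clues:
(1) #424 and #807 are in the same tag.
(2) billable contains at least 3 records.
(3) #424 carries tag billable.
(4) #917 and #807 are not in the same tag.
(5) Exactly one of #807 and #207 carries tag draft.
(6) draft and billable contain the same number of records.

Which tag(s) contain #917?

#917: draft

From (3): #424 ∈ billable.
(1): #807 matches #424: #807 ∉ draft.
(1): #807 matches #424: #807 ∈ billable.
(4): #917 ∉ billable.
(5) (exactly one): #207 ∈ draft.
Suppose #917 ∉ draft: no assignment then satisfies all the clues, so #917 ∈ draft.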